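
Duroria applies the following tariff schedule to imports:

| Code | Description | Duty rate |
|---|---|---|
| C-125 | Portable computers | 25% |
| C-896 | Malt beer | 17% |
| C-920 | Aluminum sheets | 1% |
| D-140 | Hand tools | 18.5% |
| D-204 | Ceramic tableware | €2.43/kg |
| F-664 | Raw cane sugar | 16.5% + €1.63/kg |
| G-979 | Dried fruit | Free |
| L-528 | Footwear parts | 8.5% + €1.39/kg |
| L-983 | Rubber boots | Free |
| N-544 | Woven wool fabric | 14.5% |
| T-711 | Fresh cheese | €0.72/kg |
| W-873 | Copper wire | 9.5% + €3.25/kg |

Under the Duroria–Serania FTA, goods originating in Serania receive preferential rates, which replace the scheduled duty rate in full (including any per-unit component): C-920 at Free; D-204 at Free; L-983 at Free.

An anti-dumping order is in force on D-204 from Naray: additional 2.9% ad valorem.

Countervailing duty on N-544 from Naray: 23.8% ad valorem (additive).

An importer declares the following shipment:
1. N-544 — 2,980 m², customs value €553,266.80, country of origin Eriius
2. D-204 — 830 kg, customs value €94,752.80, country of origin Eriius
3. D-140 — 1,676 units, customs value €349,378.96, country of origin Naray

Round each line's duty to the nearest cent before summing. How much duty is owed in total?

€146,875.70

Line 1 (N-544, Eriius, 2,980 m², €553,266.80):
Base rate for N-544 is 14.5%.
The additional-duty order on N-544 targets Naray, not Eriius; it does not apply.
Duty = €553,266.80 × 14.5% = €80,223.69.
Line 2 (D-204, Eriius, 830 kg, €94,752.80):
Base rate for D-204 is €2.43/kg.
D-204 has an FTA preferential rate, but origin Eriius is not Serania; base rate stands.
The additional-duty order on D-204 targets Naray, not Eriius; it does not apply.
Duty = 830 × €2.43 = €2,016.90.
Line 3 (D-140, Naray, 1,676 units, €349,378.96):
Base rate for D-140 is 18.5%.
Duty = €349,378.96 × 18.5% = €64,635.11.
Total = €80,223.69 + €2,016.90 + €64,635.11 = €146,875.70.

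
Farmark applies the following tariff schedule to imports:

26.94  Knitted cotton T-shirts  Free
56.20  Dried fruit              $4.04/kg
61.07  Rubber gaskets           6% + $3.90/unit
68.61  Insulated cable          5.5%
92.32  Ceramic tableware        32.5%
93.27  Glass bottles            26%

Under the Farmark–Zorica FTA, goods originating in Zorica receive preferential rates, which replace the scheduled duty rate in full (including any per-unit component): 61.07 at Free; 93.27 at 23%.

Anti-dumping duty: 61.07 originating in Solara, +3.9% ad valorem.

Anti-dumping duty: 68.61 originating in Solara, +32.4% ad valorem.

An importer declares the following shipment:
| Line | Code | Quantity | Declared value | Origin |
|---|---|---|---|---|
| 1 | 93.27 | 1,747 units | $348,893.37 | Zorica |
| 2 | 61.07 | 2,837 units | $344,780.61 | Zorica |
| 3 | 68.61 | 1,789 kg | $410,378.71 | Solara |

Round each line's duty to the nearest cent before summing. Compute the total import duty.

Line 1 (93.27, Zorica, 1,747 units, $348,893.37):
Base rate for 93.27 is 26%.
Origin Zorica qualifies under the Farmark–Zorica agreement and 93.27 is covered: preferential rate 23% applies instead.
Duty = $348,893.37 × 23% = $80,245.48.
Line 2 (61.07, Zorica, 2,837 units, $344,780.61):
Base rate for 61.07 is 6% + $3.90/unit.
Origin Zorica qualifies under the Farmark–Zorica agreement and 61.07 is covered: preferential rate Free applies instead.
The additional-duty order on 61.07 targets Solara, not Zorica; it does not apply.
Duty = $344,780.61 × 0% = $0.00.
Line 3 (68.61, Solara, 1,789 kg, $410,378.71):
Base rate for 68.61 is 5.5%.
Additional duty on 68.61 from Solara: +32.4%. Applied ad valorem rate: 5.5% + 32.4% = 37.9%.
Duty = $410,378.71 × 37.9% = $155,533.53.
Total = $80,245.48 + $0.00 + $155,533.53 = $235,779.01.

$235,779.01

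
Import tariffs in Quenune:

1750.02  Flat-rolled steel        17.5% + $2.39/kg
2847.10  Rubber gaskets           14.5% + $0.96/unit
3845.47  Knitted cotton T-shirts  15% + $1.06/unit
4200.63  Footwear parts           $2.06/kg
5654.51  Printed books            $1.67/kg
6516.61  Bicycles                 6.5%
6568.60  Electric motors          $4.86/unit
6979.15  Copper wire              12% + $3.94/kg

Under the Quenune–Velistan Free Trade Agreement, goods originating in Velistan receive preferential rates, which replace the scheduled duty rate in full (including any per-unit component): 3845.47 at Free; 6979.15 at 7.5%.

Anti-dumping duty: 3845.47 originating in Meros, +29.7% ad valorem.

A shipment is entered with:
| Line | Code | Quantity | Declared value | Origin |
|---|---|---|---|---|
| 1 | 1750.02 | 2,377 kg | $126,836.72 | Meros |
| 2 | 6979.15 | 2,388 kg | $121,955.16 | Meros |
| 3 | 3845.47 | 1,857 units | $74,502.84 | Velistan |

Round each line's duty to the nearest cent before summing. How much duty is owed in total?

Line 1 (1750.02, Meros, 2,377 kg, $126,836.72):
Base rate for 1750.02 is 17.5% + $2.39/kg.
Duty = $126,836.72 × 17.5% + 2,377 × $2.39 = $27,877.46.
Line 2 (6979.15, Meros, 2,388 kg, $121,955.16):
Base rate for 6979.15 is 12% + $3.94/kg.
6979.15 has an FTA preferential rate, but origin Meros is not Velistan; base rate stands.
Duty = $121,955.16 × 12% + 2,388 × $3.94 = $24,043.34.
Line 3 (3845.47, Velistan, 1,857 units, $74,502.84):
Base rate for 3845.47 is 15% + $1.06/unit.
Origin Velistan qualifies under the Quenune–Velistan agreement and 3845.47 is covered: preferential rate Free applies instead.
The additional-duty order on 3845.47 targets Meros, not Velistan; it does not apply.
Duty = $74,502.84 × 0% = $0.00.
Total = $27,877.46 + $24,043.34 + $0.00 = $51,920.80.

$51,920.80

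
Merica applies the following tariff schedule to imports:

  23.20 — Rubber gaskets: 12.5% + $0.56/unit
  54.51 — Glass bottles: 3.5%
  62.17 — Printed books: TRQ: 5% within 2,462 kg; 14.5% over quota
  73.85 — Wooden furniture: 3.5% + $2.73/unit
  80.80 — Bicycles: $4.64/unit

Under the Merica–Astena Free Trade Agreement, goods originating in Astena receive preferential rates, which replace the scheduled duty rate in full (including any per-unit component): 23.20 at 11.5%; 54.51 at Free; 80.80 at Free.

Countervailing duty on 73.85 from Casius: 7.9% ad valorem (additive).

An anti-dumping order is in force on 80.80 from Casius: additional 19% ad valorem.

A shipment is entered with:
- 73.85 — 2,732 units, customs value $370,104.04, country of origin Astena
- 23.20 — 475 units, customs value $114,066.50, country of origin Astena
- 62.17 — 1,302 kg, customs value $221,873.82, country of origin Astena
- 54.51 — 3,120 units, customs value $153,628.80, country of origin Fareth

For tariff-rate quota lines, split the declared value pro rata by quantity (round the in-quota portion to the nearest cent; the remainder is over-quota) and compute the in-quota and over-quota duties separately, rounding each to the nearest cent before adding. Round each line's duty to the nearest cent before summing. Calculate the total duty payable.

$50,000.35

Line 1 (73.85, Astena, 2,732 units, $370,104.04):
Base rate for 73.85 is 3.5% + $2.73/unit.
Origin Astena is the FTA partner but 73.85 is not on the preference list; base rate stands.
The additional-duty order on 73.85 targets Casius, not Astena; it does not apply.
Duty = $370,104.04 × 3.5% + 2,732 × $2.73 = $20,412.00.
Line 2 (23.20, Astena, 475 units, $114,066.50):
Base rate for 23.20 is 12.5% + $0.56/unit.
Origin Astena qualifies under the Merica–Astena agreement and 23.20 is covered: preferential rate 11.5% applies instead.
Duty = $114,066.50 × 11.5% = $13,117.65.
Line 3 (62.17, Astena, 1,302 kg, $221,873.82):
Code 62.17 is under a tariff-rate quota (threshold 2,462 kg). Quantity 1,302 kg is within the quota, so the in-quota rate 5% applies to the full value.
Duty = $221,873.82 × 5% = $11,093.69.
Line 4 (54.51, Fareth, 3,120 units, $153,628.80):
Base rate for 54.51 is 3.5%.
54.51 has an FTA preferential rate, but origin Fareth is not Astena; base rate stands.
Duty = $153,628.80 × 3.5% = $5,377.01.
Total = $20,412.00 + $13,117.65 + $11,093.69 + $5,377.01 = $50,000.35.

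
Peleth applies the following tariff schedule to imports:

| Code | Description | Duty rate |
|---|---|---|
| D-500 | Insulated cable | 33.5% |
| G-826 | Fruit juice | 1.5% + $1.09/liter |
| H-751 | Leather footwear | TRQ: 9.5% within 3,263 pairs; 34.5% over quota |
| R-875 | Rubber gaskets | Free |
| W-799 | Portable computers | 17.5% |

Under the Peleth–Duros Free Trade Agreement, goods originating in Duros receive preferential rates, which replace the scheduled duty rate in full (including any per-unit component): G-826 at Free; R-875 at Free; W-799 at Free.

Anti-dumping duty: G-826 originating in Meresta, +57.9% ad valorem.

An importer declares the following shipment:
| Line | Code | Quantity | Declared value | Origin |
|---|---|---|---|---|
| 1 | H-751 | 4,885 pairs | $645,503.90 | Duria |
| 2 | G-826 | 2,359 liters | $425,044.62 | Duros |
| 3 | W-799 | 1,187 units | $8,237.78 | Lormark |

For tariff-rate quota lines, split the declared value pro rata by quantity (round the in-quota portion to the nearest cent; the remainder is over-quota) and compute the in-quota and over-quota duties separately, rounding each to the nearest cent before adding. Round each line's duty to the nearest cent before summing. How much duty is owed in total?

$116,347.25

Line 1 (H-751, Duria, 4,885 pairs, $645,503.90):
Code H-751 is under a tariff-rate quota (threshold 3,263 pairs). In-quota: 3,263 pairs at 9.5%; over-quota: 1,622 pairs at 34.5%.
Pro-rata value split: in-quota = $645,503.90 × 3,263/4,885 = $431,172.82; over-quota = $645,503.90 − $431,172.82 = $214,331.08.
In-quota duty = $431,172.82 × 9.5% = $40,961.42. Over-quota duty = $214,331.08 × 34.5% = $73,944.22.
Line duty = $40,961.42 + $73,944.22 = $114,905.64.
Line 2 (G-826, Duros, 2,359 liters, $425,044.62):
Base rate for G-826 is 1.5% + $1.09/liter.
Origin Duros qualifies under the Peleth–Duros agreement and G-826 is covered: preferential rate Free applies instead.
The additional-duty order on G-826 targets Meresta, not Duros; it does not apply.
Duty = $425,044.62 × 0% = $0.00.
Line 3 (W-799, Lormark, 1,187 units, $8,237.78):
Base rate for W-799 is 17.5%.
W-799 has an FTA preferential rate, but origin Lormark is not Duros; base rate stands.
Duty = $8,237.78 × 17.5% = $1,441.61.
Total = $114,905.64 + $0.00 + $1,441.61 = $116,347.25.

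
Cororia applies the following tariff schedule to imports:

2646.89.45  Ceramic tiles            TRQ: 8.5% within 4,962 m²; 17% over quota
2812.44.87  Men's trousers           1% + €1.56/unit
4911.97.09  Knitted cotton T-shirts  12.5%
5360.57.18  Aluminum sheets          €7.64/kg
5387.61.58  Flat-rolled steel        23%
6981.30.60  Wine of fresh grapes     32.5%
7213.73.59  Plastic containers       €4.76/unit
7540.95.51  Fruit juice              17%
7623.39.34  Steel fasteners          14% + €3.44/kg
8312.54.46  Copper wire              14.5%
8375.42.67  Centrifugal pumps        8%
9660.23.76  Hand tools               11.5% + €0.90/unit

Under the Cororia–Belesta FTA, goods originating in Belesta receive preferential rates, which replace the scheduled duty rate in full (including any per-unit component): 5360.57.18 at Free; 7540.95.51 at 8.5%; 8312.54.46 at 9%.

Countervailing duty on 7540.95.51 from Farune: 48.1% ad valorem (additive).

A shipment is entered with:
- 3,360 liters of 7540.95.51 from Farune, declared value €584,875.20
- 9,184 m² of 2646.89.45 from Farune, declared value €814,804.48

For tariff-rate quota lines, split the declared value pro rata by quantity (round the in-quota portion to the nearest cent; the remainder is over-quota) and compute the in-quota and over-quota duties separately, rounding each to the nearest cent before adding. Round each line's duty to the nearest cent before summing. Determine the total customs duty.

Line 1 (7540.95.51, Farune, 3,360 liters, €584,875.20):
Base rate for 7540.95.51 is 17%.
7540.95.51 has an FTA preferential rate, but origin Farune is not Belesta; base rate stands.
Additional duty on 7540.95.51 from Farune: +48.1%. Applied ad valorem rate: 17% + 48.1% = 65.1%.
Duty = €584,875.20 × 65.1% = €380,753.76.
Line 2 (2646.89.45, Farune, 9,184 m², €814,804.48):
Code 2646.89.45 is under a tariff-rate quota (threshold 4,962 m²). In-quota: 4,962 m² at 8.5%; over-quota: 4,222 m² at 17%.
Pro-rata value split: in-quota = €814,804.48 × 4,962/9,184 = €440,228.64; over-quota = €814,804.48 − €440,228.64 = €374,575.84.
In-quota duty = €440,228.64 × 8.5% = €37,419.43. Over-quota duty = €374,575.84 × 17% = €63,677.89.
Line duty = €37,419.43 + €63,677.89 = €101,097.32.
Total = €380,753.76 + €101,097.32 = €481,851.08.

€481,851.08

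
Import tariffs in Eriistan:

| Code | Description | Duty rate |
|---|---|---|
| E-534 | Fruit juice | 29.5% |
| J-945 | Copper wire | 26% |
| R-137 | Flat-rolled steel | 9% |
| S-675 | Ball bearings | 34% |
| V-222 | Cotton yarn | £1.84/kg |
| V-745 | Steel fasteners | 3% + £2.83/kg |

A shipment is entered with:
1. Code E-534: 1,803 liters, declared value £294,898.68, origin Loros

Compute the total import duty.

Line 1 (E-534, Loros, 1,803 liters, £294,898.68):
Base rate for E-534 is 29.5%.
Duty = £294,898.68 × 29.5% = £86,995.11.

£86,995.11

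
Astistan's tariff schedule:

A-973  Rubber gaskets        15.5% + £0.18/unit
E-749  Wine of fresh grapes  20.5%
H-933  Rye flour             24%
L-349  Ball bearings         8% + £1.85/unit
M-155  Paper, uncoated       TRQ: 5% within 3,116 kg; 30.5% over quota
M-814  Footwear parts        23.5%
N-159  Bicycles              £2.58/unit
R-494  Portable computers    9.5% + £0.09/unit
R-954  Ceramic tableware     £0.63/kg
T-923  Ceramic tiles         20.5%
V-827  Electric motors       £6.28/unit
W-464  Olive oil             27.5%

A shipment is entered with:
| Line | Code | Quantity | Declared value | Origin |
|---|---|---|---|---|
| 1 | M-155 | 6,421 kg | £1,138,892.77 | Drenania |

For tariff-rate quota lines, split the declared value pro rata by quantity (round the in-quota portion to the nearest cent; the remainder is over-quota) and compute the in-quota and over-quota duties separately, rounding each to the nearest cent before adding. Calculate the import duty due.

£206,427.64

Line 1 (M-155, Drenania, 6,421 kg, £1,138,892.77):
Code M-155 is under a tariff-rate quota (threshold 3,116 kg). In-quota: 3,116 kg at 5%; over-quota: 3,305 kg at 30.5%.
Pro-rata value split: in-quota = £1,138,892.77 × 3,116/6,421 = £552,684.92; over-quota = £1,138,892.77 − £552,684.92 = £586,207.85.
In-quota duty = £552,684.92 × 5% = £27,634.25. Over-quota duty = £586,207.85 × 30.5% = £178,793.39.
Line duty = £27,634.25 + £178,793.39 = £206,427.64.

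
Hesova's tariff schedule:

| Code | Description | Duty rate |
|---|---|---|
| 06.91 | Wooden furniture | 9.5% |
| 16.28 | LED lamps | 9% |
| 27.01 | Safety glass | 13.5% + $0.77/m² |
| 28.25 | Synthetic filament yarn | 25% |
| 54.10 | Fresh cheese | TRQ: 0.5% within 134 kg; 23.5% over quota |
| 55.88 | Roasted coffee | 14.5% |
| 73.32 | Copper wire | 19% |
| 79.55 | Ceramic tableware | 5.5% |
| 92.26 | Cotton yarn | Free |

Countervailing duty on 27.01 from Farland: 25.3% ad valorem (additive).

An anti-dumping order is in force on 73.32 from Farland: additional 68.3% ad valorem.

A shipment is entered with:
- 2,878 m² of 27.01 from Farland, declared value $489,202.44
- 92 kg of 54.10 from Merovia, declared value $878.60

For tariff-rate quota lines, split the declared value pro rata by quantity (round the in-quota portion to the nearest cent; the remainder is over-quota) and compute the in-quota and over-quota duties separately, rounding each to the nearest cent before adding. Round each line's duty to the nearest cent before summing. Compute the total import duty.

Line 1 (27.01, Farland, 2,878 m², $489,202.44):
Base rate for 27.01 is 13.5% + $0.77/m².
Additional duty on 27.01 from Farland: +25.3%. Applied ad valorem rate: 13.5% + 25.3% = 38.8%.
Duty = $489,202.44 × 38.8% + 2,878 × $0.77 = $192,026.61.
Line 2 (54.10, Merovia, 92 kg, $878.60):
Code 54.10 is under a tariff-rate quota (threshold 134 kg). Quantity 92 kg is within the quota, so the in-quota rate 0.5% applies to the full value.
Duty = $878.60 × 0.5% = $4.39.
Total = $192,026.61 + $4.39 = $192,031.00.

$192,031.00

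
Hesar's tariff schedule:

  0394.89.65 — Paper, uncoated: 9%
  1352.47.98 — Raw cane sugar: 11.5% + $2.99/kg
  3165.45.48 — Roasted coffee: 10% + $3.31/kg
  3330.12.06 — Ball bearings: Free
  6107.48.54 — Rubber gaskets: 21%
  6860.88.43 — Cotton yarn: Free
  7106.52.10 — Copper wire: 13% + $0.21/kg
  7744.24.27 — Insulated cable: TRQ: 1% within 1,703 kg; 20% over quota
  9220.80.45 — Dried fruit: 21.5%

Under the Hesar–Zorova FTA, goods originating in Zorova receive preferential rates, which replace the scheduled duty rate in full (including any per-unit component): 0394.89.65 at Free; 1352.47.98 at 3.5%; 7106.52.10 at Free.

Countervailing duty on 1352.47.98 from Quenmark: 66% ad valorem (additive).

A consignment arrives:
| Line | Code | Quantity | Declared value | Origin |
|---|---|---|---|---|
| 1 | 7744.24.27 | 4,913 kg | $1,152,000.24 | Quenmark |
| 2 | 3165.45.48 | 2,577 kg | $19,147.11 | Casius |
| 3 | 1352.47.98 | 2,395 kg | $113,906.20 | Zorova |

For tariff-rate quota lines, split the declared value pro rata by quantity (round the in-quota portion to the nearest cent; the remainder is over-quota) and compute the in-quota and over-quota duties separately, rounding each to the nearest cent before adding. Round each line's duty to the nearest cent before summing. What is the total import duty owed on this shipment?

Line 1 (7744.24.27, Quenmark, 4,913 kg, $1,152,000.24):
Code 7744.24.27 is under a tariff-rate quota (threshold 1,703 kg). In-quota: 1,703 kg at 1%; over-quota: 3,210 kg at 20%.
Pro-rata value split: in-quota = $1,152,000.24 × 1,703/4,913 = $399,319.44; over-quota = $1,152,000.24 − $399,319.44 = $752,680.80.
In-quota duty = $399,319.44 × 1% = $3,993.19. Over-quota duty = $752,680.80 × 20% = $150,536.16.
Line duty = $3,993.19 + $150,536.16 = $154,529.35.
Line 2 (3165.45.48, Casius, 2,577 kg, $19,147.11):
Base rate for 3165.45.48 is 10% + $3.31/kg.
Duty = $19,147.11 × 10% + 2,577 × $3.31 = $10,444.58.
Line 3 (1352.47.98, Zorova, 2,395 kg, $113,906.20):
Base rate for 1352.47.98 is 11.5% + $2.99/kg.
Origin Zorova qualifies under the Hesar–Zorova agreement and 1352.47.98 is covered: preferential rate 3.5% applies instead.
The additional-duty order on 1352.47.98 targets Quenmark, not Zorova; it does not apply.
Duty = $113,906.20 × 3.5% = $3,986.72.
Total = $154,529.35 + $10,444.58 + $3,986.72 = $168,960.65.

$168,960.65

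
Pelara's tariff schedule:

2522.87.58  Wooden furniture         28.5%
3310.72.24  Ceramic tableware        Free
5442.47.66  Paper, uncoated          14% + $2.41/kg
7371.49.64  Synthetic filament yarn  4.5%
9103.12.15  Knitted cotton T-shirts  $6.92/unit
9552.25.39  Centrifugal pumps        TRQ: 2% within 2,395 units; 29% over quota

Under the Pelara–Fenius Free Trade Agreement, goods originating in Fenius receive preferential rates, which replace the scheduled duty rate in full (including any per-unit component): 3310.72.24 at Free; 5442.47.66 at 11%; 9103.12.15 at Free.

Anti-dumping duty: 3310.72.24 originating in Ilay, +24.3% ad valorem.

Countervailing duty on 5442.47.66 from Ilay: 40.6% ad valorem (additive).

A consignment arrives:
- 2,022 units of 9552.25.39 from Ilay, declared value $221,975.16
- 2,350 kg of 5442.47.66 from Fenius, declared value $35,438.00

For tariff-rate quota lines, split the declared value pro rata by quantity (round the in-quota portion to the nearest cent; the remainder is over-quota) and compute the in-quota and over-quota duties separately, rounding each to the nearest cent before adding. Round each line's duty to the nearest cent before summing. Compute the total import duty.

$8,337.68

Line 1 (9552.25.39, Ilay, 2,022 units, $221,975.16):
Code 9552.25.39 is under a tariff-rate quota (threshold 2,395 units). Quantity 2,022 units is within the quota, so the in-quota rate 2% applies to the full value.
Duty = $221,975.16 × 2% = $4,439.50.
Line 2 (5442.47.66, Fenius, 2,350 kg, $35,438.00):
Base rate for 5442.47.66 is 14% + $2.41/kg.
Origin Fenius qualifies under the Pelara–Fenius agreement and 5442.47.66 is covered: preferential rate 11% applies instead.
The additional-duty order on 5442.47.66 targets Ilay, not Fenius; it does not apply.
Duty = $35,438.00 × 11% = $3,898.18.
Total = $4,439.50 + $3,898.18 = $8,337.68.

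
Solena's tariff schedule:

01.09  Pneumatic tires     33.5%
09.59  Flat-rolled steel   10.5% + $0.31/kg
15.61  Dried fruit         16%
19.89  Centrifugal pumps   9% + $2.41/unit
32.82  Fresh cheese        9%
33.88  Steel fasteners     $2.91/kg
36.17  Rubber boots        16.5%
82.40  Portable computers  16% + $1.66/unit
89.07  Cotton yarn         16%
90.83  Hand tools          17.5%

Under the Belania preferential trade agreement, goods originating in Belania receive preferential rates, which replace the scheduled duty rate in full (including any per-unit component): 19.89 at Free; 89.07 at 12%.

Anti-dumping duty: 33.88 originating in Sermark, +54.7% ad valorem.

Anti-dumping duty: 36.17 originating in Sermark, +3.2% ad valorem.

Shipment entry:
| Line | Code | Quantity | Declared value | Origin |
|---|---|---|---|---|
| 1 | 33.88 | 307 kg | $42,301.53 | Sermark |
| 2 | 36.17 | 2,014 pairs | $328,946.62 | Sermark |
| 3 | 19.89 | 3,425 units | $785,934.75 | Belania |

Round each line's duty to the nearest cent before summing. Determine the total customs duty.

Line 1 (33.88, Sermark, 307 kg, $42,301.53):
Base rate for 33.88 is $2.91/kg.
Additional duty on 33.88 from Sermark: +54.7% ad valorem. Applied ad valorem rate = 54.7%.
Duty = $42,301.53 × 54.7% + 307 × $2.91 = $24,032.31.
Line 2 (36.17, Sermark, 2,014 pairs, $328,946.62):
Base rate for 36.17 is 16.5%.
Additional duty on 36.17 from Sermark: +3.2%. Applied ad valorem rate: 16.5% + 3.2% = 19.7%.
Duty = $328,946.62 × 19.7% = $64,802.48.
Line 3 (19.89, Belania, 3,425 units, $785,934.75):
Base rate for 19.89 is 9% + $2.41/unit.
Origin Belania qualifies under the Solena–Belania agreement and 19.89 is covered: preferential rate Free applies instead.
Duty = $785,934.75 × 0% = $0.00.
Total = $24,032.31 + $64,802.48 + $0.00 = $88,834.79.

$88,834.79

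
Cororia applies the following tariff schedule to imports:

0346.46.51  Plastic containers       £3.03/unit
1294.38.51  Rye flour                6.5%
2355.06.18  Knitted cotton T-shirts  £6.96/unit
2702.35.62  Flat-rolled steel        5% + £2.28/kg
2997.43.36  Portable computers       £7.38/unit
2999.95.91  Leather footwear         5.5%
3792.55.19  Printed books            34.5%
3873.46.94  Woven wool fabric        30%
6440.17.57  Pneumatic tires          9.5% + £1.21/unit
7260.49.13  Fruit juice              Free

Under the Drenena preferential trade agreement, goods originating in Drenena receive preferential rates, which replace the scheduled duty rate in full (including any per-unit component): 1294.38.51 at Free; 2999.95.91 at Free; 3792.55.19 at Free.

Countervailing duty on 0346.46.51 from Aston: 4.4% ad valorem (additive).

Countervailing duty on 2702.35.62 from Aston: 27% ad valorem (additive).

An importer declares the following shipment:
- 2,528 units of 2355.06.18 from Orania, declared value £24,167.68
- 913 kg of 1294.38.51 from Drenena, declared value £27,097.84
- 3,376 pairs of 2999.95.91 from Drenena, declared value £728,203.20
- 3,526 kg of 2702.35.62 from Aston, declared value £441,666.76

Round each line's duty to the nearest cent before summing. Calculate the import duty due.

£166,967.52

Line 1 (2355.06.18, Orania, 2,528 units, £24,167.68):
Base rate for 2355.06.18 is £6.96/unit.
Duty = 2,528 × £6.96 = £17,594.88.
Line 2 (1294.38.51, Drenena, 913 kg, £27,097.84):
Base rate for 1294.38.51 is 6.5%.
Origin Drenena qualifies under the Cororia–Drenena agreement and 1294.38.51 is covered: preferential rate Free applies instead.
Duty = £27,097.84 × 0% = £0.00.
Line 3 (2999.95.91, Drenena, 3,376 pairs, £728,203.20):
Base rate for 2999.95.91 is 5.5%.
Origin Drenena qualifies under the Cororia–Drenena agreement and 2999.95.91 is covered: preferential rate Free applies instead.
Duty = £728,203.20 × 0% = £0.00.
Line 4 (2702.35.62, Aston, 3,526 kg, £441,666.76):
Base rate for 2702.35.62 is 5% + £2.28/kg.
Additional duty on 2702.35.62 from Aston: +27%. Applied ad valorem rate: 5% + 27% = 32%.
Duty = £441,666.76 × 32% + 3,526 × £2.28 = £149,372.64.
Total = £17,594.88 + £0.00 + £0.00 + £149,372.64 = £166,967.52.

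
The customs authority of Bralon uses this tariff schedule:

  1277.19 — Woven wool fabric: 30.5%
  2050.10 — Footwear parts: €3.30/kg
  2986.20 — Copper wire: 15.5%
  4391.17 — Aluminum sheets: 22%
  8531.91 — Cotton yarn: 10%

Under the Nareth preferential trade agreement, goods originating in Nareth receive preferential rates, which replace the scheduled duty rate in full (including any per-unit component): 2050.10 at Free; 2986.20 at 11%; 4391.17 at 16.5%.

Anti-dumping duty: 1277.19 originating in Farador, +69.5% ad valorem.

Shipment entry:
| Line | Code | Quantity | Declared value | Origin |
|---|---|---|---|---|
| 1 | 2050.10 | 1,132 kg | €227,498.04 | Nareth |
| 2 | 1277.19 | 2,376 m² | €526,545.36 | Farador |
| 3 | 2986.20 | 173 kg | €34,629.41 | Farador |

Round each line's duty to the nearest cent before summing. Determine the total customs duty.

€531,912.92

Line 1 (2050.10, Nareth, 1,132 kg, €227,498.04):
Base rate for 2050.10 is €3.30/kg.
Origin Nareth qualifies under the Bralon–Nareth agreement and 2050.10 is covered: preferential rate Free applies instead.
Duty = €227,498.04 × 0% = €0.00.
Line 2 (1277.19, Farador, 2,376 m², €526,545.36):
Base rate for 1277.19 is 30.5%.
Additional duty on 1277.19 from Farador: +69.5%. Applied ad valorem rate: 30.5% + 69.5% = 100%.
Duty = €526,545.36 × 100% = €526,545.36.
Line 3 (2986.20, Farador, 173 kg, €34,629.41):
Base rate for 2986.20 is 15.5%.
2986.20 has an FTA preferential rate, but origin Farador is not Nareth; base rate stands.
Duty = €34,629.41 × 15.5% = €5,367.56.
Total = €0.00 + €526,545.36 + €5,367.56 = €531,912.92.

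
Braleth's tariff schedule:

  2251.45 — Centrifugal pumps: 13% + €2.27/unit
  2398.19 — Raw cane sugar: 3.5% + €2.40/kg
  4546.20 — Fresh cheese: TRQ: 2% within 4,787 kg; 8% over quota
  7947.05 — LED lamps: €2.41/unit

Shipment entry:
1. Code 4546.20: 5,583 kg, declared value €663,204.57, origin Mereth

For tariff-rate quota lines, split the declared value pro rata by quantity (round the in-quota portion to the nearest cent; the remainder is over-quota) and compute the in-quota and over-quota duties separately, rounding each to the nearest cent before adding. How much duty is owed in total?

€18,937.50

Line 1 (4546.20, Mereth, 5,583 kg, €663,204.57):
Code 4546.20 is under a tariff-rate quota (threshold 4,787 kg). In-quota: 4,787 kg at 2%; over-quota: 796 kg at 8%.
Pro-rata value split: in-quota = €663,204.57 × 4,787/5,583 = €568,647.73; over-quota = €663,204.57 − €568,647.73 = €94,556.84.
In-quota duty = €568,647.73 × 2% = €11,372.95. Over-quota duty = €94,556.84 × 8% = €7,564.55.
Line duty = €11,372.95 + €7,564.55 = €18,937.50.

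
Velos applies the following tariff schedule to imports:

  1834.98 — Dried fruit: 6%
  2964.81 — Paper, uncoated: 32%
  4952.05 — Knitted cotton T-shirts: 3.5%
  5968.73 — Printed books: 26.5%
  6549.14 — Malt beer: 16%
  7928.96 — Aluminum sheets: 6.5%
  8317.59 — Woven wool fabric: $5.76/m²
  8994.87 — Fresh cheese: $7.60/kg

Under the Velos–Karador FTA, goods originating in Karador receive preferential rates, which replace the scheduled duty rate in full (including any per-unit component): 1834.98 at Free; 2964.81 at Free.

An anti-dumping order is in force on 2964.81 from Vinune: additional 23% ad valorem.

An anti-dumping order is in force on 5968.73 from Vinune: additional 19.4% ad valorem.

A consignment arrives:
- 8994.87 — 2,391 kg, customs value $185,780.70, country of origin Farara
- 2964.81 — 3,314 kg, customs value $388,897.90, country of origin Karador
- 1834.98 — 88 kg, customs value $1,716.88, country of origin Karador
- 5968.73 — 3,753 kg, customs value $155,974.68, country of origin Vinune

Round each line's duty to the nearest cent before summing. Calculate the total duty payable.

Line 1 (8994.87, Farara, 2,391 kg, $185,780.70):
Base rate for 8994.87 is $7.60/kg.
Duty = 2,391 × $7.60 = $18,171.60.
Line 2 (2964.81, Karador, 3,314 kg, $388,897.90):
Base rate for 2964.81 is 32%.
Origin Karador qualifies under the Velos–Karador agreement and 2964.81 is covered: preferential rate Free applies instead.
The additional-duty order on 2964.81 targets Vinune, not Karador; it does not apply.
Duty = $388,897.90 × 0% = $0.00.
Line 3 (1834.98, Karador, 88 kg, $1,716.88):
Base rate for 1834.98 is 6%.
Origin Karador qualifies under the Velos–Karador agreement and 1834.98 is covered: preferential rate Free applies instead.
Duty = $1,716.88 × 0% = $0.00.
Line 4 (5968.73, Vinune, 3,753 kg, $155,974.68):
Base rate for 5968.73 is 26.5%.
Additional duty on 5968.73 from Vinune: +19.4%. Applied ad valorem rate: 26.5% + 19.4% = 45.9%.
Duty = $155,974.68 × 45.9% = $71,592.38.
Total = $18,171.60 + $0.00 + $0.00 + $71,592.38 = $89,763.98.

$89,763.98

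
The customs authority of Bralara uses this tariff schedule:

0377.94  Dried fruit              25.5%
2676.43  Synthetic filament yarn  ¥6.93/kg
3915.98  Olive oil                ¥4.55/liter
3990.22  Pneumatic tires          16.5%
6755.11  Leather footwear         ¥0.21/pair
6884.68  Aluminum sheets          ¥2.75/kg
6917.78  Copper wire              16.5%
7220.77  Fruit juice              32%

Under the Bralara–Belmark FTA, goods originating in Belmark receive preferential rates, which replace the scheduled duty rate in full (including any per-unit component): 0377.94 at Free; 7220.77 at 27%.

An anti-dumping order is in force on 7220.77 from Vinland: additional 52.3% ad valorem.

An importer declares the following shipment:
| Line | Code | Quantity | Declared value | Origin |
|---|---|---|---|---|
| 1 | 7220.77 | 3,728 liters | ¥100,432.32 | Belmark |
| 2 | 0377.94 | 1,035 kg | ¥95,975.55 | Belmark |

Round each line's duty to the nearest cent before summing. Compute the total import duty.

Line 1 (7220.77, Belmark, 3,728 liters, ¥100,432.32):
Base rate for 7220.77 is 32%.
Origin Belmark qualifies under the Bralara–Belmark agreement and 7220.77 is covered: preferential rate 27% applies instead.
The additional-duty order on 7220.77 targets Vinland, not Belmark; it does not apply.
Duty = ¥100,432.32 × 27% = ¥27,116.73.
Line 2 (0377.94, Belmark, 1,035 kg, ¥95,975.55):
Base rate for 0377.94 is 25.5%.
Origin Belmark qualifies under the Bralara–Belmark agreement and 0377.94 is covered: preferential rate Free applies instead.
Duty = ¥95,975.55 × 0% = ¥0.00.
Total = ¥27,116.73 + ¥0.00 = ¥27,116.73.

¥27,116.73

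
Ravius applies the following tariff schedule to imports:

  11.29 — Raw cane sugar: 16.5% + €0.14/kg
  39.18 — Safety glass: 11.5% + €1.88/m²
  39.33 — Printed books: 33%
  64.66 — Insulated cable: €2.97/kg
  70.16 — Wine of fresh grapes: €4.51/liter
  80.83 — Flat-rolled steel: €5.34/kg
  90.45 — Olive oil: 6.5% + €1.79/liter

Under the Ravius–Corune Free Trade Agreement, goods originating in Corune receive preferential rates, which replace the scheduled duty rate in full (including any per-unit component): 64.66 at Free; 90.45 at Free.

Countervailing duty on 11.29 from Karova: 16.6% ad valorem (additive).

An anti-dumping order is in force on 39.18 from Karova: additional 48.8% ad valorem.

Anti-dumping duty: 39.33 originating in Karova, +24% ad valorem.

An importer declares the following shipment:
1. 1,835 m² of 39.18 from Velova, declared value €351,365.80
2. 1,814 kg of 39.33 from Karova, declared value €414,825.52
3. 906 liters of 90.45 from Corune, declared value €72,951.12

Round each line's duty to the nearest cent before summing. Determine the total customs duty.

€280,307.42

Line 1 (39.18, Velova, 1,835 m², €351,365.80):
Base rate for 39.18 is 11.5% + €1.88/m².
The additional-duty order on 39.18 targets Karova, not Velova; it does not apply.
Duty = €351,365.80 × 11.5% + 1,835 × €1.88 = €43,856.87.
Line 2 (39.33, Karova, 1,814 kg, €414,825.52):
Base rate for 39.33 is 33%.
Additional duty on 39.33 from Karova: +24%. Applied ad valorem rate: 33% + 24% = 57%.
Duty = €414,825.52 × 57% = €236,450.55.
Line 3 (90.45, Corune, 906 liters, €72,951.12):
Base rate for 90.45 is 6.5% + €1.79/liter.
Origin Corune qualifies under the Ravius–Corune agreement and 90.45 is covered: preferential rate Free applies instead.
Duty = €72,951.12 × 0% = €0.00.
Total = €43,856.87 + €236,450.55 + €0.00 = €280,307.42.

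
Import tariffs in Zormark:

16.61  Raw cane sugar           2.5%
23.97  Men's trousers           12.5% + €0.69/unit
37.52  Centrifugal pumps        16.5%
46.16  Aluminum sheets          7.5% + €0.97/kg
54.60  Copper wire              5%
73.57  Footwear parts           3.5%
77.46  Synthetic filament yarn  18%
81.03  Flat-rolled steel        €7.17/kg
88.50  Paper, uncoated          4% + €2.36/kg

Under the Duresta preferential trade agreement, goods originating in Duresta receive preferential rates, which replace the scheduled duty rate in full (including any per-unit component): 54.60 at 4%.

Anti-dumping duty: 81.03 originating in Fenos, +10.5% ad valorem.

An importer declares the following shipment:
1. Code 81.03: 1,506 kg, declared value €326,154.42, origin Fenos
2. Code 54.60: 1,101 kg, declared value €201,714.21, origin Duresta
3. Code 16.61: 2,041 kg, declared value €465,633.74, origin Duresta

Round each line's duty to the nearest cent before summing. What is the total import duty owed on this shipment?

€64,753.64

Line 1 (81.03, Fenos, 1,506 kg, €326,154.42):
Base rate for 81.03 is €7.17/kg.
Additional duty on 81.03 from Fenos: +10.5% ad valorem. Applied ad valorem rate = 10.5%.
Duty = €326,154.42 × 10.5% + 1,506 × €7.17 = €45,044.23.
Line 2 (54.60, Duresta, 1,101 kg, €201,714.21):
Base rate for 54.60 is 5%.
Origin Duresta qualifies under the Zormark–Duresta agreement and 54.60 is covered: preferential rate 4% applies instead.
Duty = €201,714.21 × 4% = €8,068.57.
Line 3 (16.61, Duresta, 2,041 kg, €465,633.74):
Base rate for 16.61 is 2.5%.
Origin Duresta is the FTA partner but 16.61 is not on the preference list; base rate stands.
Duty = €465,633.74 × 2.5% = €11,640.84.
Total = €45,044.23 + €8,068.57 + €11,640.84 = €64,753.64.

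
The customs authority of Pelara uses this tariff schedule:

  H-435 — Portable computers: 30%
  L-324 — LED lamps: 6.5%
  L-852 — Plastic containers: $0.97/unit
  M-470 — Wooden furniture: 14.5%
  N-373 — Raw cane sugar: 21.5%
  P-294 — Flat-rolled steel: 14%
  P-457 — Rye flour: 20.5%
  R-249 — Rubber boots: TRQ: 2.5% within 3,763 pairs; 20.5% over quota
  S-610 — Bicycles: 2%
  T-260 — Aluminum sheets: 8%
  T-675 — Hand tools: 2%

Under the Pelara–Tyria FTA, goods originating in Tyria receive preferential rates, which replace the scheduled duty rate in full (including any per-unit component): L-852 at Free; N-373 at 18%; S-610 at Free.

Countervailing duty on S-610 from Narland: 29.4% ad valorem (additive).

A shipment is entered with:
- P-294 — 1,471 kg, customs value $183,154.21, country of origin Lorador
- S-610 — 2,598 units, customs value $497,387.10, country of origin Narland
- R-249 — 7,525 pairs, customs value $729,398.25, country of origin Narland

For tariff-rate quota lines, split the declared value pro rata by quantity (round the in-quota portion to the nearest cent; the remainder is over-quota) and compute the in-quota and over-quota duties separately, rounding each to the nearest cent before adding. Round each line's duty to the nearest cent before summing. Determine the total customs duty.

Line 1 (P-294, Lorador, 1,471 kg, $183,154.21):
Base rate for P-294 is 14%.
Duty = $183,154.21 × 14% = $25,641.59.
Line 2 (S-610, Narland, 2,598 units, $497,387.10):
Base rate for S-610 is 2%.
S-610 has an FTA preferential rate, but origin Narland is not Tyria; base rate stands.
Additional duty on S-610 from Narland: +29.4%. Applied ad valorem rate: 2% + 29.4% = 31.4%.
Duty = $497,387.10 × 31.4% = $156,179.55.
Line 3 (R-249, Narland, 7,525 pairs, $729,398.25):
Code R-249 is under a tariff-rate quota (threshold 3,763 pairs). In-quota: 3,763 pairs at 2.5%; over-quota: 3,762 pairs at 20.5%.
Pro-rata value split: in-quota = $729,398.25 × 3,763/7,525 = $364,747.59; over-quota = $729,398.25 − $364,747.59 = $364,650.66.
In-quota duty = $364,747.59 × 2.5% = $9,118.69. Over-quota duty = $364,650.66 × 20.5% = $74,753.39.
Line duty = $9,118.69 + $74,753.39 = $83,872.08.
Total = $25,641.59 + $156,179.55 + $83,872.08 = $265,693.22.

$265,693.22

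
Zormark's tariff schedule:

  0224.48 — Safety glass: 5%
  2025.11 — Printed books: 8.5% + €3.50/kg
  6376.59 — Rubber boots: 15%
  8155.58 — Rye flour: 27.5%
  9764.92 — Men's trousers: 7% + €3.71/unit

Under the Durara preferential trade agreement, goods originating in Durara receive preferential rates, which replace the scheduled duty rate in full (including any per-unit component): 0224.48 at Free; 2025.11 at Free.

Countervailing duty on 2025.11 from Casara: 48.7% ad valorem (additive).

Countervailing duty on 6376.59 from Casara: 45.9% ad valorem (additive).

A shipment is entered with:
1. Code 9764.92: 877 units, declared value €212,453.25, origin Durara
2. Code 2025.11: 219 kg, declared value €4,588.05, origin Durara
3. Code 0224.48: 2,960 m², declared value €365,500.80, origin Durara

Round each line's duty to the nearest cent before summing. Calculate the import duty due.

€18,125.40

Line 1 (9764.92, Durara, 877 units, €212,453.25):
Base rate for 9764.92 is 7% + €3.71/unit.
Origin Durara is the FTA partner but 9764.92 is not on the preference list; base rate stands.
Duty = €212,453.25 × 7% + 877 × €3.71 = €18,125.40.
Line 2 (2025.11, Durara, 219 kg, €4,588.05):
Base rate for 2025.11 is 8.5% + €3.50/kg.
Origin Durara qualifies under the Zormark–Durara agreement and 2025.11 is covered: preferential rate Free applies instead.
The additional-duty order on 2025.11 targets Casara, not Durara; it does not apply.
Duty = €4,588.05 × 0% = €0.00.
Line 3 (0224.48, Durara, 2,960 m², €365,500.80):
Base rate for 0224.48 is 5%.
Origin Durara qualifies under the Zormark–Durara agreement and 0224.48 is covered: preferential rate Free applies instead.
Duty = €365,500.80 × 0% = €0.00.
Total = €18,125.40 + €0.00 + €0.00 = €18,125.40.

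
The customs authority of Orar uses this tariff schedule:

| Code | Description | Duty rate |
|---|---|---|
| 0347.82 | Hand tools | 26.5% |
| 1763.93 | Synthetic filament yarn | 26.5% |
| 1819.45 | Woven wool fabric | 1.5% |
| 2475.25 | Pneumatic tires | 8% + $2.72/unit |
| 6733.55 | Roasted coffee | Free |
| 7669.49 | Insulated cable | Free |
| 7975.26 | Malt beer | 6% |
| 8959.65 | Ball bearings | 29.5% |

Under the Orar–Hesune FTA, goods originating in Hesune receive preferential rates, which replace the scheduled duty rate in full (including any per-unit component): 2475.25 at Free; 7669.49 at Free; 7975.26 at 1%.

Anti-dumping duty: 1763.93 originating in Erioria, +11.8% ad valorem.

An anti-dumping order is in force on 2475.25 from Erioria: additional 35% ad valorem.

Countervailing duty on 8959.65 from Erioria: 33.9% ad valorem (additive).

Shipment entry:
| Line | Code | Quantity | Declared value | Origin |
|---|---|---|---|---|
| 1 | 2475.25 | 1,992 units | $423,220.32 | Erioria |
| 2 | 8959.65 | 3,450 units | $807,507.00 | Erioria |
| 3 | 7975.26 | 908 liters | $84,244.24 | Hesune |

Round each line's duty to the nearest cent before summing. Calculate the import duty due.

Line 1 (2475.25, Erioria, 1,992 units, $423,220.32):
Base rate for 2475.25 is 8% + $2.72/unit.
2475.25 has an FTA preferential rate, but origin Erioria is not Hesune; base rate stands.
Additional duty on 2475.25 from Erioria: +35%. Applied ad valorem rate: 8% + 35% = 43%.
Duty = $423,220.32 × 43% + 1,992 × $2.72 = $187,402.98.
Line 2 (8959.65, Erioria, 3,450 units, $807,507.00):
Base rate for 8959.65 is 29.5%.
Additional duty on 8959.65 from Erioria: +33.9%. Applied ad valorem rate: 29.5% + 33.9% = 63.4%.
Duty = $807,507.00 × 63.4% = $511,959.44.
Line 3 (7975.26, Hesune, 908 liters, $84,244.24):
Base rate for 7975.26 is 6%.
Origin Hesune qualifies under the Orar–Hesune agreement and 7975.26 is covered: preferential rate 1% applies instead.
Duty = $84,244.24 × 1% = $842.44.
Total = $187,402.98 + $511,959.44 + $842.44 = $700,204.86.

$700,204.86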